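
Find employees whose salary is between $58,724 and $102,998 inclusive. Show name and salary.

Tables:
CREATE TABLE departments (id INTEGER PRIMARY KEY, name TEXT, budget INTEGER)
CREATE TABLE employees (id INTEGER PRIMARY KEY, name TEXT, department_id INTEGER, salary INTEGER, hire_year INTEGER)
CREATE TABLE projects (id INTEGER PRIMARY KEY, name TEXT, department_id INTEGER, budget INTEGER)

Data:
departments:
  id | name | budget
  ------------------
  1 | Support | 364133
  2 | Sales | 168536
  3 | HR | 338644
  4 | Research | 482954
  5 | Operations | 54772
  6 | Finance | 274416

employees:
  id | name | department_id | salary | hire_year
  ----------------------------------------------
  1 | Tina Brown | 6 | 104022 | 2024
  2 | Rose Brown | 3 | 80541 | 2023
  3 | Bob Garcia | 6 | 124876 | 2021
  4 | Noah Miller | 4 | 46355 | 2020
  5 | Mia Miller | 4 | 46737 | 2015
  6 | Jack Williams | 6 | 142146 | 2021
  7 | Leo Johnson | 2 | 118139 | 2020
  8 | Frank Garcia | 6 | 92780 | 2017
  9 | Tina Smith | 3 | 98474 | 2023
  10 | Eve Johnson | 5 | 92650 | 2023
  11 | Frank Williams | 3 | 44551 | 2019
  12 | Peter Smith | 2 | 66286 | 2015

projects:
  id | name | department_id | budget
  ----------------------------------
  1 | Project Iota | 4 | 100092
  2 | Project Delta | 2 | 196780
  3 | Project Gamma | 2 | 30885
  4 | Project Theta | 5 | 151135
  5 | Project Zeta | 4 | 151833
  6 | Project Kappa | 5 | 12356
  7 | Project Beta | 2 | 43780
SELECT name, salary FROM employees WHERE salary BETWEEN 58724 AND 102998

Execution result:
name | salary
Rose Brown | 80541
Frank Garcia | 92780
Tina Smith | 98474
Eve Johnson | 92650
Peter Smith | 66286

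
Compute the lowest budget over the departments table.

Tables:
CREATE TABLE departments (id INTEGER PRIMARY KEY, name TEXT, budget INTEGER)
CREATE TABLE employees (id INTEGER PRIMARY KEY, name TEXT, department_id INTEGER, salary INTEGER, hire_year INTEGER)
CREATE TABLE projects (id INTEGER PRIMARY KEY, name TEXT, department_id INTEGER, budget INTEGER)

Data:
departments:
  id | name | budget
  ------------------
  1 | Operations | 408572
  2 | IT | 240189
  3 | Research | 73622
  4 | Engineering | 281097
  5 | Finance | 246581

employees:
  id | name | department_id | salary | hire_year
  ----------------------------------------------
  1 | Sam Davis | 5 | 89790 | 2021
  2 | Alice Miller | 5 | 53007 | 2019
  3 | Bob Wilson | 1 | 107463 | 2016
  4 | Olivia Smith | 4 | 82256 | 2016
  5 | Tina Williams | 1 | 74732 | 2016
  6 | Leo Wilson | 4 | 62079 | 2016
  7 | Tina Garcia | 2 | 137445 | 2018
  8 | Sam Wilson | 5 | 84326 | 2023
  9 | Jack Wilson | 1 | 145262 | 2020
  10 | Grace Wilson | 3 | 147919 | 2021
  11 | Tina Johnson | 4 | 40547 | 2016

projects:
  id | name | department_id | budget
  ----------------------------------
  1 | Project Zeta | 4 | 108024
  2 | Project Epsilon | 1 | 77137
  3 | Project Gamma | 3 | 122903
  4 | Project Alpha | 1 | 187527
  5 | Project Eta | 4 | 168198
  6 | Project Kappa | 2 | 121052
SELECT MIN(budget) FROM departments

Execution result:
73622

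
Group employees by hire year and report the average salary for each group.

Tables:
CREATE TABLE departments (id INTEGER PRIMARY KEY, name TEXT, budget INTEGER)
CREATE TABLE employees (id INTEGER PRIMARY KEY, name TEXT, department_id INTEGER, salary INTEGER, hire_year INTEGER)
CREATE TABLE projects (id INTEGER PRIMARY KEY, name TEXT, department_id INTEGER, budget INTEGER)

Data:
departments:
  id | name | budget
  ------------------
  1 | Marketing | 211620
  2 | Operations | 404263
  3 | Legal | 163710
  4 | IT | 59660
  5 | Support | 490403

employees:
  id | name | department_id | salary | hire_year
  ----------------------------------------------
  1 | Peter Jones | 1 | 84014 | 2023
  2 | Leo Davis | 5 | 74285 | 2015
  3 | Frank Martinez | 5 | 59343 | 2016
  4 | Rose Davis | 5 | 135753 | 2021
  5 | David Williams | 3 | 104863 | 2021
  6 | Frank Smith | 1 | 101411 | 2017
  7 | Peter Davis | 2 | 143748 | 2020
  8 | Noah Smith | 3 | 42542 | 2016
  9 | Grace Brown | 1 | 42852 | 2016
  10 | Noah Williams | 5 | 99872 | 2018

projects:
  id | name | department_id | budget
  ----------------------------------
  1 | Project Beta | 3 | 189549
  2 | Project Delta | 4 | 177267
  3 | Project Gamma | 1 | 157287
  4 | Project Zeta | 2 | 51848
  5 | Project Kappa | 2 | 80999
SELECT hire_year, AVG(salary) AS avg_salary FROM employees GROUP BY hire_year

Execution result:
hire_year | avg_salary
2015 | 74285.00
2016 | 48245.67
2017 | 101411.00
2018 | 99872.00
2020 | 143748.00
2021 | 120308.00
2023 | 84014.00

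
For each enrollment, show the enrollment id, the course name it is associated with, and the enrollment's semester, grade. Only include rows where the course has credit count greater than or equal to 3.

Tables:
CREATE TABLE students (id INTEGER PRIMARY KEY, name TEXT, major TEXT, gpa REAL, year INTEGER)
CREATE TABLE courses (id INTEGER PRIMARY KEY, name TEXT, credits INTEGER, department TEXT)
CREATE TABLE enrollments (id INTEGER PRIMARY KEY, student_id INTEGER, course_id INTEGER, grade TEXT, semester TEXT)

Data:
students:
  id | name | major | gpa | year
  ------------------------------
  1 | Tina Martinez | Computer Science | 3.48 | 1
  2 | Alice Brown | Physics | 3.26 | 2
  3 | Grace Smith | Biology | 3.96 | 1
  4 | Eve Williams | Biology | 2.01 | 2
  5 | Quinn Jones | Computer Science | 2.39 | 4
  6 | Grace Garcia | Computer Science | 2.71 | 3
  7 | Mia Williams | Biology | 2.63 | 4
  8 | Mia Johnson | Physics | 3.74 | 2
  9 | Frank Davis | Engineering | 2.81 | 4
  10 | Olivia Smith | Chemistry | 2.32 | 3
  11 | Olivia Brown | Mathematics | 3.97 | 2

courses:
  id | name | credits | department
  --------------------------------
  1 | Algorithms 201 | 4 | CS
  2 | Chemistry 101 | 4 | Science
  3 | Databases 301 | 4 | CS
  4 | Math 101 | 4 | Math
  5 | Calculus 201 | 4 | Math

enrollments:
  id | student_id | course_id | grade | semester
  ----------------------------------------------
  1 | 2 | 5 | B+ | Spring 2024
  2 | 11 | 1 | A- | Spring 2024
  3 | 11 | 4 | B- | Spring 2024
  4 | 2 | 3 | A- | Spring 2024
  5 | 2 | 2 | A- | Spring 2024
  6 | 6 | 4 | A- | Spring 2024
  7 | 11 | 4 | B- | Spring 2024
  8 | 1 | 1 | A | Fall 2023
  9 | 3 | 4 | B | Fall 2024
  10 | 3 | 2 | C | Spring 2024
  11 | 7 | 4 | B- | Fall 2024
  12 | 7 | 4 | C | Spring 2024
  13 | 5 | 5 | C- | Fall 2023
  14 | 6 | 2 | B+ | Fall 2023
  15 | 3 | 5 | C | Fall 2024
SELECT c.id, p.name AS course, c.semester, c.grade FROM enrollments c JOIN courses p ON c.course_id = p.id WHERE p.credits >= 3

Execution result:
id | course | semester | grade
1 | Calculus 201 | Spring 2024 | B+
2 | Algorithms 201 | Spring 2024 | A-
3 | Math 101 | Spring 2024 | B-
4 | Databases 301 | Spring 2024 | A-
5 | Chemistry 101 | Spring 2024 | A-
6 | Math 101 | Spring 2024 | A-
7 | Math 101 | Spring 2024 | B-
8 | Algorithms 201 | Fall 2023 | A
9 | Math 101 | Fall 2024 | B
10 | Chemistry 101 | Spring 2024 | C
11 | Math 101 | Fall 2024 | B-
12 | Math 101 | Spring 2024 | C
13 | Calculus 201 | Fall 2023 | C-
14 | Chemistry 101 | Fall 2023 | B+
15 | Calculus 201 | Fall 2024 | C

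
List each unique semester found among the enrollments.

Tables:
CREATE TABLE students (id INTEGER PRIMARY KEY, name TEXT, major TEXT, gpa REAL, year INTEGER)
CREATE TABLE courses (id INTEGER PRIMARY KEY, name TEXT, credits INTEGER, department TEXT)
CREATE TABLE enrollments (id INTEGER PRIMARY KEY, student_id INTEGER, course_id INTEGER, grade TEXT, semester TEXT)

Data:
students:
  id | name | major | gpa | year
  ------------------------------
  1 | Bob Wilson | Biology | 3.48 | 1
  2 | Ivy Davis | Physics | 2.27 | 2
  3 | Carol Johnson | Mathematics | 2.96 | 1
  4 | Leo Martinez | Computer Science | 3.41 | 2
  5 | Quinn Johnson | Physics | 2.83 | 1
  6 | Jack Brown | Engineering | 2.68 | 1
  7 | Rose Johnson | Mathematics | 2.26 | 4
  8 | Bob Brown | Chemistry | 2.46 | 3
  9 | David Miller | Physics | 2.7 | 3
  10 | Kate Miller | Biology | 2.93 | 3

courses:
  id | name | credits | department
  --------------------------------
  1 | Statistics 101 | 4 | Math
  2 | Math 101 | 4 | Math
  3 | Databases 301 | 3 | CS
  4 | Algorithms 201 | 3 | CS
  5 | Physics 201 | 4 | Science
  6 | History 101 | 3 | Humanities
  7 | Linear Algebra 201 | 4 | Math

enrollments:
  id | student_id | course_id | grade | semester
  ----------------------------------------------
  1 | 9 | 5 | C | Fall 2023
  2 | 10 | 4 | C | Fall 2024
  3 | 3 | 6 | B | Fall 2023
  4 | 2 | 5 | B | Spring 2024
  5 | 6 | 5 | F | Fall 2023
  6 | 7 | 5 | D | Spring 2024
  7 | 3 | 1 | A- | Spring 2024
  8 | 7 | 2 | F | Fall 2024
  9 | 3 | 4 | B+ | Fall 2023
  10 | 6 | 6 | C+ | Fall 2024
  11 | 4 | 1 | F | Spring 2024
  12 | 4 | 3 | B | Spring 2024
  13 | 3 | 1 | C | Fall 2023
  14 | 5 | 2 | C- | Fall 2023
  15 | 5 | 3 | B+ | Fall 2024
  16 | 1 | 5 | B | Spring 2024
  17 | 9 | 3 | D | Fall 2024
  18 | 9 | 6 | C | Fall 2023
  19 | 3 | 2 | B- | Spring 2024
SELECT DISTINCT semester FROM enrollments

Execution result:
semester
Fall 2023
Fall 2024
Spring 2024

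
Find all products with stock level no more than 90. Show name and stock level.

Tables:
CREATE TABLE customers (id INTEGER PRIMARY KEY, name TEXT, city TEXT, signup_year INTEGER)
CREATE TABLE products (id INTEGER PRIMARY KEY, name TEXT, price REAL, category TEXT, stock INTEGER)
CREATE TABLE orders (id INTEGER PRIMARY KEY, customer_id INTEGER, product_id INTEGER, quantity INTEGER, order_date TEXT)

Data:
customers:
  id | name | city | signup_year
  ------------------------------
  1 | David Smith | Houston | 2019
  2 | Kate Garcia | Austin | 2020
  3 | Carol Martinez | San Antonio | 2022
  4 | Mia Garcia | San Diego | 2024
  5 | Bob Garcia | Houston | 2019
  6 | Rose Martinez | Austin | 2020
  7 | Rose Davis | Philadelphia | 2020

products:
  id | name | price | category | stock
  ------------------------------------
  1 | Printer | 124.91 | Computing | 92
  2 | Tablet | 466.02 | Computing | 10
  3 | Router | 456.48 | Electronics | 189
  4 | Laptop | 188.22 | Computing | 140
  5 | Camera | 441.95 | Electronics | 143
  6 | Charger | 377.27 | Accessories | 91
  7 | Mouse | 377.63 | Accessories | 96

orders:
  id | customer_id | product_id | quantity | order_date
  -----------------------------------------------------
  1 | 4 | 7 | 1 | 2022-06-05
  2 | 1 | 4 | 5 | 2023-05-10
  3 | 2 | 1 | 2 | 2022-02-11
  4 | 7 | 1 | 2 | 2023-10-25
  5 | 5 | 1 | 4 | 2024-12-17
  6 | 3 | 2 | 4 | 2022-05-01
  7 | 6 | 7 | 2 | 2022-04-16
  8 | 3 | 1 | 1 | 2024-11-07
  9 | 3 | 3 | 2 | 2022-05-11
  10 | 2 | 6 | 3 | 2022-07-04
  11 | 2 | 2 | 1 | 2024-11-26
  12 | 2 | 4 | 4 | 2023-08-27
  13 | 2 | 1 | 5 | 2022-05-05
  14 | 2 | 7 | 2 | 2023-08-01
SELECT name, stock FROM products WHERE stock <= 90

Execution result:
name | stock
Tablet | 10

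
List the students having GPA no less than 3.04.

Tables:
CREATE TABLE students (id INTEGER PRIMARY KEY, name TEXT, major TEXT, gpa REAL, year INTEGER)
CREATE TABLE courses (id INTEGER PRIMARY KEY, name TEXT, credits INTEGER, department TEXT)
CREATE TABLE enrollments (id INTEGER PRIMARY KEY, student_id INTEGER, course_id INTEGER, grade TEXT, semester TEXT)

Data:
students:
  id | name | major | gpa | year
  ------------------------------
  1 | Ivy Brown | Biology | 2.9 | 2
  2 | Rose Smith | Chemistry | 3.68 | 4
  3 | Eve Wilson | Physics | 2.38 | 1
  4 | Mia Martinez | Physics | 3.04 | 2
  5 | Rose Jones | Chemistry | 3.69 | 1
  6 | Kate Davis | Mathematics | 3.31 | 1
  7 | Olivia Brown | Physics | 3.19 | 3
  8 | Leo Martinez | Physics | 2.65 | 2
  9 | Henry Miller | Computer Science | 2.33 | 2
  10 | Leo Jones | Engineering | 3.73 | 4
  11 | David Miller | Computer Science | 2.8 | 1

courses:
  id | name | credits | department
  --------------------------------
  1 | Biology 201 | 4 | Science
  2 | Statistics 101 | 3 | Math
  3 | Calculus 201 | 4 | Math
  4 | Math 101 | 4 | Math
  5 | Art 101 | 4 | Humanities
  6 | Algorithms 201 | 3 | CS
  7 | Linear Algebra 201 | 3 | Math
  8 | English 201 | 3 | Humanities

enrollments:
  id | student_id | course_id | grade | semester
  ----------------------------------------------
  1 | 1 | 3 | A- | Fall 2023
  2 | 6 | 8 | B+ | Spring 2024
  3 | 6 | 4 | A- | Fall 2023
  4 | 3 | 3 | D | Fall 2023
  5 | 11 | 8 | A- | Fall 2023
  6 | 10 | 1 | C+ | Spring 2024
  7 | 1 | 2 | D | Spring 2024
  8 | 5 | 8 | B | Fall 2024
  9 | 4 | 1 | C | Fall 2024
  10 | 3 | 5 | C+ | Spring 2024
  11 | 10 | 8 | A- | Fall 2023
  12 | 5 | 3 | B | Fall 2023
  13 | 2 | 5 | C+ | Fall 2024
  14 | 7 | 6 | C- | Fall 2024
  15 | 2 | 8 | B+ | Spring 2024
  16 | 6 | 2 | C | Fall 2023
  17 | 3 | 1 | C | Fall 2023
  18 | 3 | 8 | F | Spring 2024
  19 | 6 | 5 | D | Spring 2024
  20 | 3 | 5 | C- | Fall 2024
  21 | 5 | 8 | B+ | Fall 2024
SELECT name, gpa FROM students WHERE gpa >= 3.04

Execution result:
name | gpa
Rose Smith | 3.68
Mia Martinez | 3.04
Rose Jones | 3.69
Kate Davis | 3.31
Olivia Brown | 3.19
Leo Jones | 3.73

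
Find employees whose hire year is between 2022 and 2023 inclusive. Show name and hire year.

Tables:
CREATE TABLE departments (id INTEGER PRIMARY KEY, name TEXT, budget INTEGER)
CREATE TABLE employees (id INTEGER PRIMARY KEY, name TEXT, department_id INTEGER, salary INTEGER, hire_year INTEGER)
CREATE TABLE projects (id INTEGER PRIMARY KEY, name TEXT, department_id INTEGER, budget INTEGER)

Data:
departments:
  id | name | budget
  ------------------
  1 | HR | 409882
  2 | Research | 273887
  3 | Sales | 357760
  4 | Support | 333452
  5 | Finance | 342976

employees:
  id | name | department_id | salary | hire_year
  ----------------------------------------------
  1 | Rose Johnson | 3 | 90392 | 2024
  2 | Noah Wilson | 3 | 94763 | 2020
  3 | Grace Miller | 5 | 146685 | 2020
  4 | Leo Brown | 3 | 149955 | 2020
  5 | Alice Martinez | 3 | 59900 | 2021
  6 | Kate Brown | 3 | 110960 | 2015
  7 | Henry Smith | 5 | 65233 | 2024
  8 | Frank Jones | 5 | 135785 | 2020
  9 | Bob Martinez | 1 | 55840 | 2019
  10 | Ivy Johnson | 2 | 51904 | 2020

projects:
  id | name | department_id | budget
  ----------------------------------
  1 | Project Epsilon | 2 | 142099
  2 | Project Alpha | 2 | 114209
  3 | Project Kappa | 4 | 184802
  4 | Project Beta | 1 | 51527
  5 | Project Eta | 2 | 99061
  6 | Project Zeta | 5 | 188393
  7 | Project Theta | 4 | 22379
SELECT name, hire_year FROM employees WHERE hire_year BETWEEN 2022 AND 2023

Execution result:
(no rows)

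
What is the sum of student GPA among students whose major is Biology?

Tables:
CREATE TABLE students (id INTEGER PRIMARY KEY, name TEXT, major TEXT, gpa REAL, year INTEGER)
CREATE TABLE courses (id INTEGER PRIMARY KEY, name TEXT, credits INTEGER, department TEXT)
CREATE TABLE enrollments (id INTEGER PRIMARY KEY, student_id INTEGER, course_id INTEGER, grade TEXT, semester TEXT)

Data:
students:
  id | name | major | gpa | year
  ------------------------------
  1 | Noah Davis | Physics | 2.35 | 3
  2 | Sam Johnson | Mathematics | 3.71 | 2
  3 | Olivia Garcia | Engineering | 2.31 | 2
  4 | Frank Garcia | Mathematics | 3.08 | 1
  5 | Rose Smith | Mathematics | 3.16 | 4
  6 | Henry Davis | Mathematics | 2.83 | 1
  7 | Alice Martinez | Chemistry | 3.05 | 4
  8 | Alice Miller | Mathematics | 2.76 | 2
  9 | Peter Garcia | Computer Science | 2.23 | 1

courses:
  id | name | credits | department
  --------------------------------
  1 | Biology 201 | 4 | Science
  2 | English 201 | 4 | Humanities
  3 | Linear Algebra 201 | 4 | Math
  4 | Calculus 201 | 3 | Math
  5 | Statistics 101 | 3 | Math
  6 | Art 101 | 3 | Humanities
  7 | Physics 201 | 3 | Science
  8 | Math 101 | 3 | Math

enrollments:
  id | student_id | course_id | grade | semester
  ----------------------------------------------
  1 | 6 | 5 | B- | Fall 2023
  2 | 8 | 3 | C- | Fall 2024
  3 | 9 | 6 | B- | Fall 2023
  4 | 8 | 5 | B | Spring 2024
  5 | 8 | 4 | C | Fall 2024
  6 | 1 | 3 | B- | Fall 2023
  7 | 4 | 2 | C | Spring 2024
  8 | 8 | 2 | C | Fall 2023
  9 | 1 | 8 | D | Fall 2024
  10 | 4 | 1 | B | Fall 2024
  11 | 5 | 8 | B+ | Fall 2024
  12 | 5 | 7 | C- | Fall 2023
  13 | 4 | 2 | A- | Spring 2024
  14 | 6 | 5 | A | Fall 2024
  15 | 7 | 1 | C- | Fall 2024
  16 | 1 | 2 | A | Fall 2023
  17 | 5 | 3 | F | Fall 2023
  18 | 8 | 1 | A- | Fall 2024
SELECT SUM(gpa) FROM students WHERE major = 'Biology'

Execution result:
NULL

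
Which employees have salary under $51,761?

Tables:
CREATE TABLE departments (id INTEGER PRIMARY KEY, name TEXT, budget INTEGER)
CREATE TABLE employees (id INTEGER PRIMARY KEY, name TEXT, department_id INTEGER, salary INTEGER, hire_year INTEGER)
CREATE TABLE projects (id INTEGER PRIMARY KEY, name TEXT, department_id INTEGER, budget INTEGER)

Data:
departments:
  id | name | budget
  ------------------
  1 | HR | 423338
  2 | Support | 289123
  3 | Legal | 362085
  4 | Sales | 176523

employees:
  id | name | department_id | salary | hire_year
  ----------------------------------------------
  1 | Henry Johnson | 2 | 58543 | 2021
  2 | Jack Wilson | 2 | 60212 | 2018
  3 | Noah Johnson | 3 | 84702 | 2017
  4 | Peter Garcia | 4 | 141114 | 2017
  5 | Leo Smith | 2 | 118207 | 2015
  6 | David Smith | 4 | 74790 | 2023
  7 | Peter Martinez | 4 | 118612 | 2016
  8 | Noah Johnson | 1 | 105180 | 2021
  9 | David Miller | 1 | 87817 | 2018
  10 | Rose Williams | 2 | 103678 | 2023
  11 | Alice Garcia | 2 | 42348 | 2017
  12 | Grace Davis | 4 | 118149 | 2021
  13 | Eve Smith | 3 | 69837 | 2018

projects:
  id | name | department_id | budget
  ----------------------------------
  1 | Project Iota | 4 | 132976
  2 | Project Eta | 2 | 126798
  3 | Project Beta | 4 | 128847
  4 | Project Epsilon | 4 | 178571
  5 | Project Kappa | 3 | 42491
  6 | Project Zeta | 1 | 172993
SELECT name, salary FROM employees WHERE salary < 51761

Execution result:
name | salary
Alice Garcia | 42348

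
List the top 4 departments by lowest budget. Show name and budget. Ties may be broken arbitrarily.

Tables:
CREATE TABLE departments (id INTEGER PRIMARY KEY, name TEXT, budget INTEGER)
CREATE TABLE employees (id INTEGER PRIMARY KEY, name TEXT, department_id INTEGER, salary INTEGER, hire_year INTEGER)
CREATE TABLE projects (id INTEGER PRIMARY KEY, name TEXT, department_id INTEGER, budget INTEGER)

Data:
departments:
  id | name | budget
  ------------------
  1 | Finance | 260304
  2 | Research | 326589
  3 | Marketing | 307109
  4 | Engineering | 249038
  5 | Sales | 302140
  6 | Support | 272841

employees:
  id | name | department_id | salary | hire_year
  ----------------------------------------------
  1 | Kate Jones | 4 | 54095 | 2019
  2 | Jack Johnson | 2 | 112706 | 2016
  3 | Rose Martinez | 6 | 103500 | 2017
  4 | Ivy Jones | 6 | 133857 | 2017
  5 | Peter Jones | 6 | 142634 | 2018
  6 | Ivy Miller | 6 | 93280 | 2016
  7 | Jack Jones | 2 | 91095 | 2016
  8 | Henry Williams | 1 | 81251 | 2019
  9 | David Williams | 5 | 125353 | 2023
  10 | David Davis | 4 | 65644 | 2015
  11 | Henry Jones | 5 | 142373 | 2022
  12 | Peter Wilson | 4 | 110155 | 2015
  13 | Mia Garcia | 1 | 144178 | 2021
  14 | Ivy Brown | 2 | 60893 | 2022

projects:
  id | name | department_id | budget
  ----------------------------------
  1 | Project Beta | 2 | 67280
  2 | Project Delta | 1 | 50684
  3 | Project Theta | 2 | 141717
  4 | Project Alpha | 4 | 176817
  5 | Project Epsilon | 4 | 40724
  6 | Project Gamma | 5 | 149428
SELECT name, budget FROM departments ORDER BY budget ASC LIMIT 4

Execution result:
name | budget
Engineering | 249038
Finance | 260304
Support | 272841
Sales | 302140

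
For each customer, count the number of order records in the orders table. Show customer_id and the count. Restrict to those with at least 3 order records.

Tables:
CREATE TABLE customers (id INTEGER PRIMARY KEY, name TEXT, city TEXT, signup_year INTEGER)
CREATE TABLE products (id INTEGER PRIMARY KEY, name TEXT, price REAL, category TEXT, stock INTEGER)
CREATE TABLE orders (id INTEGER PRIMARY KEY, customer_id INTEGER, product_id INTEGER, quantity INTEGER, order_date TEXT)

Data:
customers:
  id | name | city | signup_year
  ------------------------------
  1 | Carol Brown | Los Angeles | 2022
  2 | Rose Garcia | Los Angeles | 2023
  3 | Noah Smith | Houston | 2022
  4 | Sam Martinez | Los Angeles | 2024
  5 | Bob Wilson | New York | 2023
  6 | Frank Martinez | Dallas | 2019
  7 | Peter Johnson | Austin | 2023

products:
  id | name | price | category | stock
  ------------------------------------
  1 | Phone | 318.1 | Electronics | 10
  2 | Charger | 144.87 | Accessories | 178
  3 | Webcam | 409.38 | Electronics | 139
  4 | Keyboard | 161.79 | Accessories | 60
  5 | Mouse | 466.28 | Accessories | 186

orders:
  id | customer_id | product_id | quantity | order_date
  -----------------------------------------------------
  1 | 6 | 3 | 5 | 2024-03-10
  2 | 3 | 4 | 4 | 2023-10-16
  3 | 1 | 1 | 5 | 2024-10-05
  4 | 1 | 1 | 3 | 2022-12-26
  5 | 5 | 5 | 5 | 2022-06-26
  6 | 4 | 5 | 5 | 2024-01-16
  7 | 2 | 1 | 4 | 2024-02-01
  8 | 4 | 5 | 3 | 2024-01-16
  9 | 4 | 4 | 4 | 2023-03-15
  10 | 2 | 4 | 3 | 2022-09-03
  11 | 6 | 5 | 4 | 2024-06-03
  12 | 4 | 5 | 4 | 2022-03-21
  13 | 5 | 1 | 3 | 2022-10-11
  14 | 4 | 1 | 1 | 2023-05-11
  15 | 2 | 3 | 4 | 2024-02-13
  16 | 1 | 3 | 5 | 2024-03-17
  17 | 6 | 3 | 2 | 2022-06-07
SELECT customer_id, COUNT(*) AS order_count FROM orders GROUP BY customer_id HAVING COUNT(*) >= 3

Execution result:
customer_id | order_count
1 | 3
2 | 3
4 | 5
6 | 3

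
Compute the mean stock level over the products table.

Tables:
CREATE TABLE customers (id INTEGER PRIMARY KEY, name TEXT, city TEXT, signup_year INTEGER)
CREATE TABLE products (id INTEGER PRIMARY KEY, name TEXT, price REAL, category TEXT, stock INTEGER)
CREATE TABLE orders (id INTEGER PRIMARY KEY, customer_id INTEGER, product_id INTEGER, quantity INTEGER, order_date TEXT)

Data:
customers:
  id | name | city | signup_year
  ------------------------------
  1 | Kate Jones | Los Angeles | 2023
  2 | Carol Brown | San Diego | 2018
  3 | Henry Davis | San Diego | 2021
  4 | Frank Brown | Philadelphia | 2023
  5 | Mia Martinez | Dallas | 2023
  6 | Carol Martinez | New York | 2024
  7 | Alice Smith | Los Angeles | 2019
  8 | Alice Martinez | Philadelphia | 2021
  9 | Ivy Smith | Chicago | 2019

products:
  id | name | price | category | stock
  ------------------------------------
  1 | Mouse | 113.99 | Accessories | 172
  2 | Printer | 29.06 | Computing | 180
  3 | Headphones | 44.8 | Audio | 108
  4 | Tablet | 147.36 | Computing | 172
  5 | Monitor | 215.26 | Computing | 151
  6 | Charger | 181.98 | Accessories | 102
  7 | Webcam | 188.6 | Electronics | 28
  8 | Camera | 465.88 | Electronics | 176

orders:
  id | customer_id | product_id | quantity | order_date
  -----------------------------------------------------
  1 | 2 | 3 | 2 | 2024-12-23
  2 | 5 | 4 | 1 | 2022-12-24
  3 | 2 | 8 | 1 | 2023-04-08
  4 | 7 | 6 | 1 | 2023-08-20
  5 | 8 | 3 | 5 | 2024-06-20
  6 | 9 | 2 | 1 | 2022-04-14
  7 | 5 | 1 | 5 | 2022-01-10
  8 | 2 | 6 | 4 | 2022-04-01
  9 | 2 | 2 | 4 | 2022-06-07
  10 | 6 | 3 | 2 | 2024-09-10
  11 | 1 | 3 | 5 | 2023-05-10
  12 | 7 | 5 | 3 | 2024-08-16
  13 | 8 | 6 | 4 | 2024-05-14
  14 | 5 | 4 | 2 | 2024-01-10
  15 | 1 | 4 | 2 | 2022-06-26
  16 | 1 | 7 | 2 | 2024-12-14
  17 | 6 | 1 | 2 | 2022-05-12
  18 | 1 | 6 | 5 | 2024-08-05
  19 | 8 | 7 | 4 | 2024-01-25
SELECT AVG(stock) FROM products

Execution result:
136.13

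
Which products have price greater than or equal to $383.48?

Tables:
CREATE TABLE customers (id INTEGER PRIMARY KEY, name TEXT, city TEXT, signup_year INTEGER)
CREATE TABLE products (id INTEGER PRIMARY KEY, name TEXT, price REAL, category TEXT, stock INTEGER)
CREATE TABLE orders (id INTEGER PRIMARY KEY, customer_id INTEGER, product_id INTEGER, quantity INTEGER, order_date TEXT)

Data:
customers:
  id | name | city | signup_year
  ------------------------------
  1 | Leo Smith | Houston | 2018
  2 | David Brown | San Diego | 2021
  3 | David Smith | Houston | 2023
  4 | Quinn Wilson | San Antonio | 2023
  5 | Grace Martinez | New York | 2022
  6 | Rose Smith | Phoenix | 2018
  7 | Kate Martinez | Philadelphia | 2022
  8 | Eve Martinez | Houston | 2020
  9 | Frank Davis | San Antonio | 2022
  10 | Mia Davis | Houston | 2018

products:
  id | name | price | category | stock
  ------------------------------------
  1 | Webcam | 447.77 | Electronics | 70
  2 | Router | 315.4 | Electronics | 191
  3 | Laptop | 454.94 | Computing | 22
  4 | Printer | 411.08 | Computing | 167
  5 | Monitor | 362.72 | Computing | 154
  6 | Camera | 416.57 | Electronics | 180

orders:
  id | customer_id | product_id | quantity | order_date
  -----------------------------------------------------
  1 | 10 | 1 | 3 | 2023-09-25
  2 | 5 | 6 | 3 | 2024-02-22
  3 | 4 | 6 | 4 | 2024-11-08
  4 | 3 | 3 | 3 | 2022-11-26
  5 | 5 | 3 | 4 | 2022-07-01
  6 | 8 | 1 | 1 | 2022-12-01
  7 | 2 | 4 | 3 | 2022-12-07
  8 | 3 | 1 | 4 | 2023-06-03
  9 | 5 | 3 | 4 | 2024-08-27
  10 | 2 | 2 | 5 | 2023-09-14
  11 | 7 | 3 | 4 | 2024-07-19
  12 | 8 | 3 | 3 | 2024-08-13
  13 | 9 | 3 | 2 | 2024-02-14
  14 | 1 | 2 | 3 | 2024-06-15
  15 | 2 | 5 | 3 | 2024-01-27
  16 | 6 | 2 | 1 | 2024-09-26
SELECT name, price FROM products WHERE price >= 383.48

Execution result:
name | price
Webcam | 447.77
Laptop | 454.94
Printer | 411.08
Camera | 416.57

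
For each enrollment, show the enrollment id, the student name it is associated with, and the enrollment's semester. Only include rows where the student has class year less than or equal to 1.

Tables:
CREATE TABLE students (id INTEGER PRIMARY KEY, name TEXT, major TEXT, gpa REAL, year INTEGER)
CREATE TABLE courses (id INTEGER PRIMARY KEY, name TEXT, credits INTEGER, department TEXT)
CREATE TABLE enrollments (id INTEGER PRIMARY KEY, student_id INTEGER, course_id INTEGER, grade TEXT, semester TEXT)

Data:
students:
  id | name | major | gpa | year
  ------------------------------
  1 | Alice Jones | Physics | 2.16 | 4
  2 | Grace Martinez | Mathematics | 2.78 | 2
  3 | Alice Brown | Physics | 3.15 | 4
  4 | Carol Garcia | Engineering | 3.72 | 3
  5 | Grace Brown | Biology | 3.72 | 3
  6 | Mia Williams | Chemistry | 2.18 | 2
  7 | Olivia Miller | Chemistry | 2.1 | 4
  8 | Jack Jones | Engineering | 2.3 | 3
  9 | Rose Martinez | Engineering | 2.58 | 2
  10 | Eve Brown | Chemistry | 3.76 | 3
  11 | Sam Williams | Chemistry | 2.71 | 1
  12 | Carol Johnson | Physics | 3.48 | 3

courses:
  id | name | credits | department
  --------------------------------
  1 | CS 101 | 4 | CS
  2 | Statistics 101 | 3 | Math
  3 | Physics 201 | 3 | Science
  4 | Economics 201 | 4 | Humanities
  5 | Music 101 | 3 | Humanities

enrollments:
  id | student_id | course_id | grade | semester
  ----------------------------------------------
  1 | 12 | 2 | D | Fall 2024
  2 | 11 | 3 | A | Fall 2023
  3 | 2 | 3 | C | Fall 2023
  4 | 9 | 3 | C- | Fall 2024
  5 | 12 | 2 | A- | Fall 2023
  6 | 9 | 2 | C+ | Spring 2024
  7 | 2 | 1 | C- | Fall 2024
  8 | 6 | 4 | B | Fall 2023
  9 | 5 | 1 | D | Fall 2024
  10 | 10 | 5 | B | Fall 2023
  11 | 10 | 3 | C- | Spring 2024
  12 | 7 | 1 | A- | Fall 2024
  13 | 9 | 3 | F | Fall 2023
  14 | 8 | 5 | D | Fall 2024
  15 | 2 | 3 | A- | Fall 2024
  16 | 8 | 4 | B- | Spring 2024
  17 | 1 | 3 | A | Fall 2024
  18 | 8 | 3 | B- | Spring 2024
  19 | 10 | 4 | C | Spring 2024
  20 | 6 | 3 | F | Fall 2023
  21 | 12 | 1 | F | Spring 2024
SELECT c.id, p.name AS student, c.semester FROM enrollments c JOIN students p ON c.student_id = p.id WHERE p.year <= 1

Execution result:
id | student | semester
2 | Sam Williams | Fall 2023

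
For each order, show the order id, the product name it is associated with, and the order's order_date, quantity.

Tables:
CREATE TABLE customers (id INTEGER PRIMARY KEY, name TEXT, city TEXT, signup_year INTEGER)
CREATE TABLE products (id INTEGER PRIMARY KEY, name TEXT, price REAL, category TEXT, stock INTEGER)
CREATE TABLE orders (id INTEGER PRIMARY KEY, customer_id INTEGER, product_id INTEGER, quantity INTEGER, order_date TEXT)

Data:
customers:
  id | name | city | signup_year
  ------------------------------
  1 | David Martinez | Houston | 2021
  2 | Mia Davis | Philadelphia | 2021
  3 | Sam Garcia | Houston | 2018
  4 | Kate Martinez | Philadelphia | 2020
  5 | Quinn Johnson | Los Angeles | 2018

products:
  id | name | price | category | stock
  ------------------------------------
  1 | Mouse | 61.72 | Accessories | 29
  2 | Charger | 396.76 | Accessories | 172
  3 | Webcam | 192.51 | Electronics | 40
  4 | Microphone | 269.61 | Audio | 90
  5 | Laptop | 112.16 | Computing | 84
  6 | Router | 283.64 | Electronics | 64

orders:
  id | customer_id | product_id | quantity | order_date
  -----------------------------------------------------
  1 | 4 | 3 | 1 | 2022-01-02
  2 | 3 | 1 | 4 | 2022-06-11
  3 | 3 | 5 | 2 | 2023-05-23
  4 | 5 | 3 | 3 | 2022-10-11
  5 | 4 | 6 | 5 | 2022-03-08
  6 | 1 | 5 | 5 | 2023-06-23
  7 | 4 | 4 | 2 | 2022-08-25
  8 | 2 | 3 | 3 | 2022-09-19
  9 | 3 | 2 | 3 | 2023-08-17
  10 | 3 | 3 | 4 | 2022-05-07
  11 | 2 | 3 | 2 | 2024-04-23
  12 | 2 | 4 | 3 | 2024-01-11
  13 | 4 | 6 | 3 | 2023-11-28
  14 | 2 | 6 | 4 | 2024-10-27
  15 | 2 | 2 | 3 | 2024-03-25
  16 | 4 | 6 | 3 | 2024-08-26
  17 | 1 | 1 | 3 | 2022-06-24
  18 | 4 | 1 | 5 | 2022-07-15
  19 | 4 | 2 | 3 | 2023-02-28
SELECT c.id, p.name AS product, c.order_date, c.quantity FROM orders c JOIN products p ON c.product_id = p.id

Execution result:
id | product | order_date | quantity
1 | Webcam | 2022-01-02 | 1
2 | Mouse | 2022-06-11 | 4
3 | Laptop | 2023-05-23 | 2
4 | Webcam | 2022-10-11 | 3
5 | Router | 2022-03-08 | 5
6 | Laptop | 2023-06-23 | 5
7 | Microphone | 2022-08-25 | 2
8 | Webcam | 2022-09-19 | 3
9 | Charger | 2023-08-17 | 3
10 | Webcam | 2022-05-07 | 4
11 | Webcam | 2024-04-23 | 2
12 | Microphone | 2024-01-11 | 3
13 | Router | 2023-11-28 | 3
14 | Router | 2024-10-27 | 4
15 | Charger | 2024-03-25 | 3
16 | Router | 2024-08-26 | 3
17 | Mouse | 2022-06-24 | 3
18 | Mouse | 2022-07-15 | 5
19 | Charger | 2023-02-28 | 3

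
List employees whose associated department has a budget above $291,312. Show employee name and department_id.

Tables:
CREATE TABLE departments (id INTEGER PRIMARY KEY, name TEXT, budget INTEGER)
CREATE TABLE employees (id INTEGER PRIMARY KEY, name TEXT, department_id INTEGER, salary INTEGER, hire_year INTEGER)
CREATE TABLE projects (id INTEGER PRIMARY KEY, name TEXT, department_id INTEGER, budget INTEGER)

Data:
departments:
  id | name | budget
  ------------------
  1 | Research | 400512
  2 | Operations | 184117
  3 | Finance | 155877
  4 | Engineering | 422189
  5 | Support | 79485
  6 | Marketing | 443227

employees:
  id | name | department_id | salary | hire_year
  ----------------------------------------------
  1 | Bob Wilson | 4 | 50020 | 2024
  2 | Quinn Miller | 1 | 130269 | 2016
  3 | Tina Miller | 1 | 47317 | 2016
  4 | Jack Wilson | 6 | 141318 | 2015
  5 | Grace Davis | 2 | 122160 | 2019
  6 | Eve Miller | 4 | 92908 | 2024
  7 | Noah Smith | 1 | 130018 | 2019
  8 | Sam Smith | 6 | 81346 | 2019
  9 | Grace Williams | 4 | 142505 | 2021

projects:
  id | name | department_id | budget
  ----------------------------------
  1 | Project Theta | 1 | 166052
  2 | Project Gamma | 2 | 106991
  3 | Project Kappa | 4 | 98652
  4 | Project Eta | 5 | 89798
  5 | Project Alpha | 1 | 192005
SELECT name, department_id FROM employees WHERE department_id IN (SELECT id FROM departments WHERE budget > 291312)

Execution result:
name | department_id
Bob Wilson | 4
Quinn Miller | 1
Tina Miller | 1
Jack Wilson | 6
Eve Miller | 4
Noah Smith | 1
Sam Smith | 6
Grace Williams | 4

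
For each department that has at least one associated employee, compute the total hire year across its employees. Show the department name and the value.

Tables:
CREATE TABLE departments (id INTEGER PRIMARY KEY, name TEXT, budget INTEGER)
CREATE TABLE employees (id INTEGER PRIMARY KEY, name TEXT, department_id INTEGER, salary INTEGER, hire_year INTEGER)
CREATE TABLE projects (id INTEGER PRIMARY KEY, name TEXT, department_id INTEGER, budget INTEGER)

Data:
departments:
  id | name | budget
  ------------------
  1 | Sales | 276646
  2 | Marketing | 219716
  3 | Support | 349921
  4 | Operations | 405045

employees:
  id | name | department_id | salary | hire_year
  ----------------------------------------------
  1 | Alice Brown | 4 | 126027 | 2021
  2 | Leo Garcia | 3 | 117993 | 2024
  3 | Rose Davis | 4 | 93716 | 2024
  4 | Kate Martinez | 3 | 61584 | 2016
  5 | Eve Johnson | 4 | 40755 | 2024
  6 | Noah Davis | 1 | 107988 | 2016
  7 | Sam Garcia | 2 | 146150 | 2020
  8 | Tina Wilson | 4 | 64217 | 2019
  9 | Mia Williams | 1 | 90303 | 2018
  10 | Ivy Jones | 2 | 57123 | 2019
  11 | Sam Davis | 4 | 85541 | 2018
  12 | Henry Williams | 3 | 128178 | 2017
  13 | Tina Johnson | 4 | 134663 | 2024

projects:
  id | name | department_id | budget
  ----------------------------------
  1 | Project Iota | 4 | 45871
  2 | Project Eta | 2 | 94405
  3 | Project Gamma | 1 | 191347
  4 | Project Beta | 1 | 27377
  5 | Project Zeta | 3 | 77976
SELECT p.name, SUM(c.hire_year) AS sum_hire_year FROM employees c JOIN departments p ON c.department_id = p.id GROUP BY p.id, p.name

Execution result:
name | sum_hire_year
Sales | 4034
Marketing | 4039
Support | 6057
Operations | 12130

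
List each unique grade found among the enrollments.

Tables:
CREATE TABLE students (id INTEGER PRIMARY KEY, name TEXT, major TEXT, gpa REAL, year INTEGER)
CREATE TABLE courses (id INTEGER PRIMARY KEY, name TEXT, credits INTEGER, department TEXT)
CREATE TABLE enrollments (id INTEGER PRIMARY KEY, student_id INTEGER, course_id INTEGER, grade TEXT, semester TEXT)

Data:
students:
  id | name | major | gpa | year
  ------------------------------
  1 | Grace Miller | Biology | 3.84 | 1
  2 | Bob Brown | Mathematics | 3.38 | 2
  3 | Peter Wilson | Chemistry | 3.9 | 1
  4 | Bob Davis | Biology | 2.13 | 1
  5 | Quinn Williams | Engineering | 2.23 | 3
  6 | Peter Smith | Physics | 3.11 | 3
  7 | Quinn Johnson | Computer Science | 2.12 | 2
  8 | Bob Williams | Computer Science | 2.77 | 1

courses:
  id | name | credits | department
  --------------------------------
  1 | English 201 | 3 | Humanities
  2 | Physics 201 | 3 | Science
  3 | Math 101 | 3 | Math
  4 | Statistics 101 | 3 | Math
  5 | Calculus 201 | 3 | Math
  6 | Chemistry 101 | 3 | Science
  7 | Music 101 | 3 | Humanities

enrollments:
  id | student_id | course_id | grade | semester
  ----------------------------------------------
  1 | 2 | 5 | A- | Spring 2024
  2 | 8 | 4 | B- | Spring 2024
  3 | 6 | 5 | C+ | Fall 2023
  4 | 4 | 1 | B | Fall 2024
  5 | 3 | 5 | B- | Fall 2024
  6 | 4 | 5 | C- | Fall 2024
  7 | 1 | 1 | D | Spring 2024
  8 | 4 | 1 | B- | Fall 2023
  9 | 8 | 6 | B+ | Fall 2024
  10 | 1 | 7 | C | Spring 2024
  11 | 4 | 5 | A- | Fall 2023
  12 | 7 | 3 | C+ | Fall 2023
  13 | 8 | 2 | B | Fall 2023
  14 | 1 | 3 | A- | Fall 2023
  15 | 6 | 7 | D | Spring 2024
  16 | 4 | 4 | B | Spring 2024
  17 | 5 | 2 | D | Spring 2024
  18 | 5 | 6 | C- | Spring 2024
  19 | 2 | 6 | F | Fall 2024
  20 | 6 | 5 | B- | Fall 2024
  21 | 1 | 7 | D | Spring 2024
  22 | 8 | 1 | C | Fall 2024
SELECT DISTINCT grade FROM enrollments

Execution result:
grade
A-
B-
C+
B
C-
D
B+
C
F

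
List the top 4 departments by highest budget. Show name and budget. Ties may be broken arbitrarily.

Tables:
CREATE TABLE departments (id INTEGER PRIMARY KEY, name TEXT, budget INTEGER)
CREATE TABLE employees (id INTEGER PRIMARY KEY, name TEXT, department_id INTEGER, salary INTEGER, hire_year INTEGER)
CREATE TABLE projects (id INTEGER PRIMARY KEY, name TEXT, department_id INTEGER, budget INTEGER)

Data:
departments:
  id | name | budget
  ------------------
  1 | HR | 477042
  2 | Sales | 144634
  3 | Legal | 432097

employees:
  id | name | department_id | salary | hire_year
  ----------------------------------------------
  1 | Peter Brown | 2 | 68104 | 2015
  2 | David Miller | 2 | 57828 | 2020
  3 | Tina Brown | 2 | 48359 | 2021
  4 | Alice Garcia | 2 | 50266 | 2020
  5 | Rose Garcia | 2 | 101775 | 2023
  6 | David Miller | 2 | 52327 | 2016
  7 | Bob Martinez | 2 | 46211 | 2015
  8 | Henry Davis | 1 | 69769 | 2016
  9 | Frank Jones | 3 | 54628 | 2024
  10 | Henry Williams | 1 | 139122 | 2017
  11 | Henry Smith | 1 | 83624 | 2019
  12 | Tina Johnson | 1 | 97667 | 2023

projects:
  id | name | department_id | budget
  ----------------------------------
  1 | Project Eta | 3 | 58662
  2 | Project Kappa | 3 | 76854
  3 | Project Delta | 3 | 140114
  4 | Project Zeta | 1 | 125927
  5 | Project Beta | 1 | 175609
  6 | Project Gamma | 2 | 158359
SELECT name, budget FROM departments ORDER BY budget DESC LIMIT 4

Execution result:
name | budget
HR | 477042
Legal | 432097
Sales | 144634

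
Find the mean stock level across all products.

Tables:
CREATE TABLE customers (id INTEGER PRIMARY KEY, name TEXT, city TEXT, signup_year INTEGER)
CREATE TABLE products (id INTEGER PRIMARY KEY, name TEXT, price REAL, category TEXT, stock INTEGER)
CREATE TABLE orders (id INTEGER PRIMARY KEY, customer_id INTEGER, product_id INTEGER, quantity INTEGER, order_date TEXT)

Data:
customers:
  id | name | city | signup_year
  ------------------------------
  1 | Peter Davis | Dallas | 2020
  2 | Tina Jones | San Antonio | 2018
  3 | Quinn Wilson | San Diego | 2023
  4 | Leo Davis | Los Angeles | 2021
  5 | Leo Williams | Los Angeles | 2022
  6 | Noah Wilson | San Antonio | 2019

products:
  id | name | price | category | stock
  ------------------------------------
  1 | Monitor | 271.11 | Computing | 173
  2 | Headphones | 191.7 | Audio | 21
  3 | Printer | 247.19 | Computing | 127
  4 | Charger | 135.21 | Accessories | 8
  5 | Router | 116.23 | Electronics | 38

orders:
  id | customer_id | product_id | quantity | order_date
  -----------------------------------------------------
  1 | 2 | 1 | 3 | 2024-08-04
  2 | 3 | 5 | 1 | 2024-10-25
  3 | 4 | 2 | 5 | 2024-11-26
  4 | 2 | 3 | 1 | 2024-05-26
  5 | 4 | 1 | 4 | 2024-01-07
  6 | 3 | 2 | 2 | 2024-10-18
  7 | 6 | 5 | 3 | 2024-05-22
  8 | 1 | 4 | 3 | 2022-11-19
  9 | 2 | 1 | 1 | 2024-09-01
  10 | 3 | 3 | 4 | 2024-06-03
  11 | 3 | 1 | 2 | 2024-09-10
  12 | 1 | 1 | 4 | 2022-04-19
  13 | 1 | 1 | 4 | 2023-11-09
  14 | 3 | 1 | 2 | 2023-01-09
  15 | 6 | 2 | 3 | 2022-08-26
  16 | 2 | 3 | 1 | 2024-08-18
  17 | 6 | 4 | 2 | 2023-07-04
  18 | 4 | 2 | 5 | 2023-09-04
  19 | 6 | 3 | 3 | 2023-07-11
SELECT AVG(stock) FROM products

Execution result:
73.40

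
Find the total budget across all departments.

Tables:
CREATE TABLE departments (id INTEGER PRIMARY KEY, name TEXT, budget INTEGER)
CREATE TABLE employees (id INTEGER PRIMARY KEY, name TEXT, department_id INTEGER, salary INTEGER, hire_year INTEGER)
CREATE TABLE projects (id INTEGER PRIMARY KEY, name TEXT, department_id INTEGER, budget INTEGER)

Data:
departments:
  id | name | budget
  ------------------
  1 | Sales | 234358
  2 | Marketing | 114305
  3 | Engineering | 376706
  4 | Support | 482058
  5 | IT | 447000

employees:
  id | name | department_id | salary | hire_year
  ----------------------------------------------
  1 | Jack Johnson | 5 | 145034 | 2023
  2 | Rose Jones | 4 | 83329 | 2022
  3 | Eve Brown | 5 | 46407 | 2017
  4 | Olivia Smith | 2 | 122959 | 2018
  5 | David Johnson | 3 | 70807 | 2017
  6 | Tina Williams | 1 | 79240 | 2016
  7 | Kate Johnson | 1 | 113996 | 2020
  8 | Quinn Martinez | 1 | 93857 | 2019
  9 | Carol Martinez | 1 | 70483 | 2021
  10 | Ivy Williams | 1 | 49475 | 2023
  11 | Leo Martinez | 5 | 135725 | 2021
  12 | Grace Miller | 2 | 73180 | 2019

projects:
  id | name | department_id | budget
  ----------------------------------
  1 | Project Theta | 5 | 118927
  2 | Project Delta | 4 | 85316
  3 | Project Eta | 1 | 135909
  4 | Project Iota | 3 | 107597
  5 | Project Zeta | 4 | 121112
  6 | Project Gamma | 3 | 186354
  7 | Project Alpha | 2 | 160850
SELECT SUM(budget) FROM departments

Execution result:
1654427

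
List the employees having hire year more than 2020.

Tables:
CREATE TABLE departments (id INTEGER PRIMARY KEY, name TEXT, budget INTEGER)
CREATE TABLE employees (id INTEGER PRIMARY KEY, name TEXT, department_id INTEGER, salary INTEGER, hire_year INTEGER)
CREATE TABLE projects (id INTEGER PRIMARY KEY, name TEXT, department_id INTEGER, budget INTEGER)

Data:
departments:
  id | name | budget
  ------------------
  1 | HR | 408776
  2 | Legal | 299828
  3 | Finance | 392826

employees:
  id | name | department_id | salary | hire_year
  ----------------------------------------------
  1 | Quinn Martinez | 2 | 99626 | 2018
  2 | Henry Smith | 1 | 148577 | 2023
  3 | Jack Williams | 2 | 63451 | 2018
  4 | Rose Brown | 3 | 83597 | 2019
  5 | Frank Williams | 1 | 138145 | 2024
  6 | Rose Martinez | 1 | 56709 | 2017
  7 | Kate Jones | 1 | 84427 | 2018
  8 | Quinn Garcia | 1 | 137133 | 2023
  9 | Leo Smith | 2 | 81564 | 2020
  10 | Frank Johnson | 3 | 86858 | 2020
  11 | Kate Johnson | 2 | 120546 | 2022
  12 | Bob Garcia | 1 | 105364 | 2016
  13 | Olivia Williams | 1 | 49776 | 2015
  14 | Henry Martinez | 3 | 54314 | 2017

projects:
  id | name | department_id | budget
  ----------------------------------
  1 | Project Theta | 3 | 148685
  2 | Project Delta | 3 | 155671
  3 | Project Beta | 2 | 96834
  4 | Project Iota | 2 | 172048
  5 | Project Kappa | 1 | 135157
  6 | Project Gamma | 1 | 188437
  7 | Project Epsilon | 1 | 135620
SELECT name, hire_year FROM employees WHERE hire_year > 2020

Execution result:
name | hire_year
Henry Smith | 2023
Frank Williams | 2024
Quinn Garcia | 2023
Kate Johnson | 2022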